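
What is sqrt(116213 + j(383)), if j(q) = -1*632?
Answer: sqrt(115581) ≈ 339.97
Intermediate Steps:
j(q) = -632
sqrt(116213 + j(383)) = sqrt(116213 - 632) = sqrt(115581)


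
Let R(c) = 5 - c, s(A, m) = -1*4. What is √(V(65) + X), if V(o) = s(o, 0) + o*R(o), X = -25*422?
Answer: 3*I*√1606 ≈ 120.22*I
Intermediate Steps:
s(A, m) = -4
X = -10550
V(o) = -4 + o*(5 - o)
√(V(65) + X) = √((-4 - 1*65*(-5 + 65)) - 10550) = √((-4 - 1*65*60) - 10550) = √((-4 - 3900) - 10550) = √(-3904 - 10550) = √(-14454) = 3*I*√1606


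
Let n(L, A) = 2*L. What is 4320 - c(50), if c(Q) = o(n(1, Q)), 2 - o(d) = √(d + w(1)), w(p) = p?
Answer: 4318 + √3 ≈ 4319.7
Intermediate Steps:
o(d) = 2 - √(1 + d) (o(d) = 2 - √(d + 1) = 2 - √(1 + d))
c(Q) = 2 - √3 (c(Q) = 2 - √(1 + 2*1) = 2 - √(1 + 2) = 2 - √3)
4320 - c(50) = 4320 - (2 - √3) = 4320 + (-2 + √3) = 4318 + √3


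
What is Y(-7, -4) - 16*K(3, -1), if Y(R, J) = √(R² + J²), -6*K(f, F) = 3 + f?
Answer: 16 + √65 ≈ 24.062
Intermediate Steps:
K(f, F) = -½ - f/6 (K(f, F) = -(3 + f)/6 = -½ - f/6)
Y(R, J) = √(J² + R²)
Y(-7, -4) - 16*K(3, -1) = √((-4)² + (-7)²) - 16*(-½ - ⅙*3) = √(16 + 49) - 16*(-½ - ½) = √65 - 16*(-1) = √65 + 16 = 16 + √65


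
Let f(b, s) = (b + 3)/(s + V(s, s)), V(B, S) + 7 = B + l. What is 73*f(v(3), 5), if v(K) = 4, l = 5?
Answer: 511/8 ≈ 63.875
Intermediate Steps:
V(B, S) = -2 + B (V(B, S) = -7 + (B + 5) = -7 + (5 + B) = -2 + B)
f(b, s) = (3 + b)/(-2 + 2*s) (f(b, s) = (b + 3)/(s + (-2 + s)) = (3 + b)/(-2 + 2*s))
73*f(v(3), 5) = 73*((3 + 4)/(2*(-1 + 5))) = 73*((½)*7/4) = 73*((½)*(¼)*7) = 73*(7/8) = 511/8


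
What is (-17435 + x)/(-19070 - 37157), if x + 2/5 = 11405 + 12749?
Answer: -33593/281135 ≈ -0.11949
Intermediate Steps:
x = 120768/5 (x = -⅖ + (11405 + 12749) = -⅖ + 24154 = 120768/5 ≈ 24154.)
(-17435 + x)/(-19070 - 37157) = (-17435 + 120768/5)/(-19070 - 37157) = (33593/5)/(-56227) = (33593/5)*(-1/56227) = -33593/281135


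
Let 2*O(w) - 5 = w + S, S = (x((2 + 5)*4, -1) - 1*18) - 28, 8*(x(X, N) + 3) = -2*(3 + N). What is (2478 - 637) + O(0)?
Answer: 7275/4 ≈ 1818.8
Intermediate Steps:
x(X, N) = -15/4 - N/4 (x(X, N) = -3 + (-2*(3 + N))/8 = -3 + (-6 - 2*N)/8 = -3 + (-3/4 - N/4) = -15/4 - N/4)
S = -99/2 (S = ((-15/4 - 1/4*(-1)) - 1*18) - 28 = ((-15/4 + 1/4) - 18) - 28 = (-7/2 - 18) - 28 = -43/2 - 28 = -99/2 ≈ -49.500)
O(w) = -89/4 + w/2 (O(w) = 5/2 + (w - 99/2)/2 = 5/2 + (-99/2 + w)/2 = 5/2 + (-99/4 + w/2) = -89/4 + w/2)
(2478 - 637) + O(0) = (2478 - 637) + (-89/4 + (1/2)*0) = 1841 + (-89/4 + 0) = 1841 - 89/4 = 7275/4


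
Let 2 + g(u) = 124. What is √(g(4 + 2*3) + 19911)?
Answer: √20033 ≈ 141.54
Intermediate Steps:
g(u) = 122 (g(u) = -2 + 124 = 122)
√(g(4 + 2*3) + 19911) = √(122 + 19911) = √20033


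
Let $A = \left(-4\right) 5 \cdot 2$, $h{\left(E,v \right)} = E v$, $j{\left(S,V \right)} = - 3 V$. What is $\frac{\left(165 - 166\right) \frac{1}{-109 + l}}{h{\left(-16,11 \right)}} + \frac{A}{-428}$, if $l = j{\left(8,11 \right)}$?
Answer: $\frac{249813}{2674144} \approx 0.093418$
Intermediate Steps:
$l = -33$ ($l = \left(-3\right) 11 = -33$)
$A = -40$ ($A = \left(-20\right) 2 = -40$)
$\frac{\left(165 - 166\right) \frac{1}{-109 + l}}{h{\left(-16,11 \right)}} + \frac{A}{-428} = \frac{\left(165 - 166\right) \frac{1}{-109 - 33}}{\left(-16\right) 11} - \frac{40}{-428} = \frac{\left(-1\right) \frac{1}{-142}}{-176} - - \frac{10}{107} = \left(-1\right) \left(- \frac{1}{142}\right) \left(- \frac{1}{176}\right) + \frac{10}{107} = \frac{1}{142} \left(- \frac{1}{176}\right) + \frac{10}{107} = - \frac{1}{24992} + \frac{10}{107} = \frac{249813}{2674144}$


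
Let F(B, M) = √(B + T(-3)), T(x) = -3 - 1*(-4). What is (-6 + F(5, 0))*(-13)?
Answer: 78 - 13*√6 ≈ 46.157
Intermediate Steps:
T(x) = 1 (T(x) = -3 + 4 = 1)
F(B, M) = √(1 + B) (F(B, M) = √(B + 1) = √(1 + B))
(-6 + F(5, 0))*(-13) = (-6 + √(1 + 5))*(-13) = (-6 + √6)*(-13) = 78 - 13*√6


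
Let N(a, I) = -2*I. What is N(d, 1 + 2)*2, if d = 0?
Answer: -12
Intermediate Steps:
N(d, 1 + 2)*2 = -2*(1 + 2)*2 = -2*3*2 = -6*2 = -12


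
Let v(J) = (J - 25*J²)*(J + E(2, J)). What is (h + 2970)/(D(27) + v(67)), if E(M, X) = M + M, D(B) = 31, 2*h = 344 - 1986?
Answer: -2149/7963187 ≈ -0.00026987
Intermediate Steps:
h = -821 (h = (344 - 1986)/2 = (½)*(-1642) = -821)
E(M, X) = 2*M
v(J) = (4 + J)*(J - 25*J²) (v(J) = (J - 25*J²)*(J + 2*2) = (J - 25*J²)*(J + 4) = (J - 25*J²)*(4 + J) = (4 + J)*(J - 25*J²))
(h + 2970)/(D(27) + v(67)) = (-821 + 2970)/(31 + 67*(4 - 99*67 - 25*67²)) = 2149/(31 + 67*(4 - 6633 - 25*4489)) = 2149/(31 + 67*(4 - 6633 - 112225)) = 2149/(31 + 67*(-118854)) = 2149/(31 - 7963218) = 2149/(-7963187) = 2149*(-1/7963187) = -2149/7963187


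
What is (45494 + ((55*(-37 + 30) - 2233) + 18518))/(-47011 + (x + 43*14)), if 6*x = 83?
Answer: -368364/278371 ≈ -1.3233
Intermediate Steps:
x = 83/6 (x = (⅙)*83 = 83/6 ≈ 13.833)
(45494 + ((55*(-37 + 30) - 2233) + 18518))/(-47011 + (x + 43*14)) = (45494 + ((55*(-37 + 30) - 2233) + 18518))/(-47011 + (83/6 + 43*14)) = (45494 + ((55*(-7) - 2233) + 18518))/(-47011 + (83/6 + 602)) = (45494 + ((-385 - 2233) + 18518))/(-47011 + 3695/6) = (45494 + (-2618 + 18518))/(-278371/6) = (45494 + 15900)*(-6/278371) = 61394*(-6/278371) = -368364/278371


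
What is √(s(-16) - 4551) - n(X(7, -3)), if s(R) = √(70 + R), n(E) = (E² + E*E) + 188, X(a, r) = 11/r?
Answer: -1934/9 + I*√(4551 - 3*√6) ≈ -214.89 + 67.407*I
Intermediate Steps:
n(E) = 188 + 2*E² (n(E) = (E² + E²) + 188 = 2*E² + 188 = 188 + 2*E²)
√(s(-16) - 4551) - n(X(7, -3)) = √(√(70 - 16) - 4551) - (188 + 2*(11/(-3))²) = √(√54 - 4551) - (188 + 2*(11*(-⅓))²) = √(3*√6 - 4551) - (188 + 2*(-11/3)²) = √(-4551 + 3*√6) - (188 + 2*(121/9)) = √(-4551 + 3*√6) - (188 + 242/9) = √(-4551 + 3*√6) - 1*1934/9 = √(-4551 + 3*√6) - 1934/9 = -1934/9 + √(-4551 + 3*√6)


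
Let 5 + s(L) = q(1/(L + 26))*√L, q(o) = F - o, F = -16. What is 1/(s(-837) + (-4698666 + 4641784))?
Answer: -37415774527/2128612074990574 + 31568175*I*√93/2128612074990574 ≈ -1.7578e-5 + 1.4302e-7*I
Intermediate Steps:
q(o) = -16 - o
s(L) = -5 + √L*(-16 - 1/(26 + L)) (s(L) = -5 + (-16 - 1/(L + 26))*√L = -5 + (-16 - 1/(26 + L))*√L = -5 + √L*(-16 - 1/(26 + L)))
1/(s(-837) + (-4698666 + 4641784)) = 1/((-130 - 5*(-837) + √(-837)*(-417 - 16*(-837)))/(26 - 837) + (-4698666 + 4641784)) = 1/((-130 + 4185 + (3*I*√93)*(-417 + 13392))/(-811) - 56882) = 1/(-(-130 + 4185 + (3*I*√93)*12975)/811 - 56882) = 1/(-(-130 + 4185 + 38925*I*√93)/811 - 56882) = 1/(-(4055 + 38925*I*√93)/811 - 56882) = 1/((-5 - 38925*I*√93/811) - 56882) = 1/(-56887 - 38925*I*√93/811)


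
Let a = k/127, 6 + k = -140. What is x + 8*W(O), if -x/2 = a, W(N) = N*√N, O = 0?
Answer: 292/127 ≈ 2.2992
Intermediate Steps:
k = -146 (k = -6 - 140 = -146)
W(N) = N^(3/2)
a = -146/127 ≈ -1.1496
x = 292/127 (x = -2*(-146/127) = 292/127 ≈ 2.2992)
x + 8*W(O) = 292/127 + 8*0^(3/2) = 292/127 + 8*0 = 292/127 + 0 = 292/127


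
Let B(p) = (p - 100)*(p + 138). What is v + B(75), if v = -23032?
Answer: -28357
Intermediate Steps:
B(p) = (-100 + p)*(138 + p)
v + B(75) = -23032 + (-13800 + 75**2 + 38*75) = -23032 + (-13800 + 5625 + 2850) = -23032 - 5325 = -28357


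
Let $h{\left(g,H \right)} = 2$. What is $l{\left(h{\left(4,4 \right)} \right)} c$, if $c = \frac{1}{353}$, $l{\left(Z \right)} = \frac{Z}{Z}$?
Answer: $\frac{1}{353} \approx 0.0028329$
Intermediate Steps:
$l{\left(Z \right)} = 1$
$c = \frac{1}{353} \approx 0.0028329$
$l{\left(h{\left(4,4 \right)} \right)} c = 1 \cdot \frac{1}{353} = \frac{1}{353}$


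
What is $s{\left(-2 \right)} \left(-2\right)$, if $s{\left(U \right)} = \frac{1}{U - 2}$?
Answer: $\frac{1}{2} \approx 0.5$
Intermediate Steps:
$s{\left(U \right)} = \frac{1}{-2 + U}$ ($s{\left(U \right)} = \frac{1}{U + \left(-2 + 0\right)} = \frac{1}{U - 2} = \frac{1}{-2 + U}$)
$s{\left(-2 \right)} \left(-2\right) = \frac{1}{-2 - 2} \left(-2\right) = \frac{1}{-4} \left(-2\right) = \left(- \frac{1}{4}\right) \left(-2\right) = \frac{1}{2}$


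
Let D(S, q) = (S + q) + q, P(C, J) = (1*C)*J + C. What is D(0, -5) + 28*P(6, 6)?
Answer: 1166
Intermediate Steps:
P(C, J) = C + C*J (P(C, J) = C*J + C = C + C*J)
D(S, q) = S + 2*q
D(0, -5) + 28*P(6, 6) = (0 + 2*(-5)) + 28*(6*(1 + 6)) = (0 - 10) + 28*(6*7) = -10 + 28*42 = -10 + 1176 = 1166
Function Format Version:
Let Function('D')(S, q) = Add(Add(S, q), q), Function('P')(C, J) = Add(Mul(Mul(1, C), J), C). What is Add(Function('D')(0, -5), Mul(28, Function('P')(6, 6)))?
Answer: 1166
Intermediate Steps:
Function('P')(C, J) = Add(C, Mul(C, J)) (Function('P')(C, J) = Add(Mul(C, J), C) = Add(C, Mul(C, J)))
Function('D')(S, q) = Add(S, Mul(2, q))
Add(Function('D')(0, -5), Mul(28, Function('P')(6, 6))) = Add(Add(0, Mul(2, -5)), Mul(28, Mul(6, Add(1, 6)))) = Add(Add(0, -10), Mul(28, Mul(6, 7))) = Add(-10, Mul(28, 42)) = Add(-10, 1176) = 1166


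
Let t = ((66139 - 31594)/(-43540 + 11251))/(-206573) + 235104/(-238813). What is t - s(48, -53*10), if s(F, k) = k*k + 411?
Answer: -3178009841197417314/11297100787421 ≈ -2.8131e+5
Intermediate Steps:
s(F, k) = 411 + k² (s(F, k) = k² + 411 = 411 + k²)
t = -11121587228383/11297100787421 (t = (34545/(-32289))*(-1/206573) + 235104*(-1/238813) = (34545*(-1/32289))*(-1/206573) - 235104/238813 = -245/229*(-1/206573) - 235104/238813 = 245/47305217 - 235104/238813 = -11121587228383/11297100787421 ≈ -0.98446)
t - s(48, -53*10) = -11121587228383/11297100787421 - (411 + (-53*10)²) = -11121587228383/11297100787421 - (411 + (-530)²) = -11121587228383/11297100787421 - (411 + 280900) = -11121587228383/11297100787421 - 1*281311 = -11121587228383/11297100787421 - 281311 = -3178009841197417314/11297100787421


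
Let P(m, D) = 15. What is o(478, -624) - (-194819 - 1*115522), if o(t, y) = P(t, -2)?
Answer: 310356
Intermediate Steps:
o(t, y) = 15
o(478, -624) - (-194819 - 1*115522) = 15 - (-194819 - 1*115522) = 15 - (-194819 - 115522) = 15 - 1*(-310341) = 15 + 310341 = 310356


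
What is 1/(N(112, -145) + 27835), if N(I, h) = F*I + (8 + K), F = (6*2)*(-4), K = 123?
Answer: 1/22590 ≈ 4.4267e-5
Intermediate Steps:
F = -48 (F = 12*(-4) = -48)
N(I, h) = 131 - 48*I (N(I, h) = -48*I + (8 + 123) = -48*I + 131 = 131 - 48*I)
1/(N(112, -145) + 27835) = 1/((131 - 48*112) + 27835) = 1/((131 - 5376) + 27835) = 1/(-5245 + 27835) = 1/22590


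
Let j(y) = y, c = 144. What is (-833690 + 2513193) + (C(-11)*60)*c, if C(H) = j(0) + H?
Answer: 1584463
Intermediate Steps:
C(H) = H (C(H) = 0 + H = H)
(-833690 + 2513193) + (C(-11)*60)*c = (-833690 + 2513193) - 11*60*144 = 1679503 - 660*144 = 1679503 - 95040 = 1584463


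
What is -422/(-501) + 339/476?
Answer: 370711/238476 ≈ 1.5545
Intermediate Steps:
-422/(-501) + 339/476 = -422*(-1/501) + 339*(1/476) = 422/501 + 339/476 = 370711/238476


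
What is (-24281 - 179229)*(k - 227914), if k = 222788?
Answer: 1043192260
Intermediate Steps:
(-24281 - 179229)*(k - 227914) = (-24281 - 179229)*(222788 - 227914) = -203510*(-5126) = 1043192260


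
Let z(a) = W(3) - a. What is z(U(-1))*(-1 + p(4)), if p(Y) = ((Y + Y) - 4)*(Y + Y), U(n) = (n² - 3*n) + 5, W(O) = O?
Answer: -186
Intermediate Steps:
U(n) = 5 + n² - 3*n
p(Y) = 2*Y*(-4 + 2*Y) (p(Y) = (2*Y - 4)*(2*Y) = (-4 + 2*Y)*(2*Y) = 2*Y*(-4 + 2*Y))
z(a) = 3 - a
z(U(-1))*(-1 + p(4)) = (3 - (5 + (-1)² - 3*(-1)))*(-1 + 4*4*(-2 + 4)) = (3 - (5 + 1 + 3))*(-1 + 4*4*2) = (3 - 1*9)*(-1 + 32) = (3 - 9)*31 = -6*31 = -186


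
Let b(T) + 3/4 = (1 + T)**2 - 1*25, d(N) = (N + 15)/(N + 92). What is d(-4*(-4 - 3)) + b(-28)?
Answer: 84433/120 ≈ 703.61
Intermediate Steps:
d(N) = (15 + N)/(92 + N)
b(T) = -103/4 + (1 + T)**2 (b(T) = -3/4 + ((1 + T)**2 - 1*25) = -3/4 + ((1 + T)**2 - 25) = -3/4 + (-25 + (1 + T)**2) = -103/4 + (1 + T)**2)
d(-4*(-4 - 3)) + b(-28) = (15 - 4*(-4 - 3))/(92 - 4*(-4 - 3)) + (-103/4 + (1 - 28)**2) = (15 - 4*(-7))/(92 - 4*(-7)) + (-103/4 + (-27)**2) = (15 + 28)/(92 + 28) + (-103/4 + 729) = 43/120 + 2813/4 = 84433/120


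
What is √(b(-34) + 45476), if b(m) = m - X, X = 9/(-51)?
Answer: √13132789/17 ≈ 213.17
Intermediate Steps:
X = -3/17 (X = 9*(-1/51) = -3/17 ≈ -0.17647)
b(m) = 3/17 + m (b(m) = m - 1*(-3/17) = m + 3/17 = 3/17 + m)
√(b(-34) + 45476) = √((3/17 - 34) + 45476) = √(-575/17 + 45476) = √(772517/17) = √13132789/17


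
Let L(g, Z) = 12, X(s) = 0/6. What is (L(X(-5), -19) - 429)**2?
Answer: 173889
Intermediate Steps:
X(s) = 0 (X(s) = 0*(1/6) = 0)
(L(X(-5), -19) - 429)**2 = (12 - 429)**2 = (-417)**2 = 173889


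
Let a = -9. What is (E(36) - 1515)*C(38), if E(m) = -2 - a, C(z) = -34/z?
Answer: 25636/19 ≈ 1349.3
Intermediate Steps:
E(m) = 7 (E(m) = -2 - 1*(-9) = -2 + 9 = 7)
(E(36) - 1515)*C(38) = (7 - 1515)*(-34/38) = -(-51272)/38 = -1508*(-17/19) = 25636/19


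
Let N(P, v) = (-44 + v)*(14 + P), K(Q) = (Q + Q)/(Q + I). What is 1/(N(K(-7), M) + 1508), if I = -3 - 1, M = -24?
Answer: 11/5164 ≈ 0.0021301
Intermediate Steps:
I = -4
K(Q) = 2*Q/(-4 + Q) (K(Q) = (Q + Q)/(Q - 4) = (2*Q)/(-4 + Q) = 2*Q/(-4 + Q))
1/(N(K(-7), M) + 1508) = 1/((-616 - 88*(-7)/(-4 - 7) + 14*(-24) + (2*(-7)/(-4 - 7))*(-24)) + 1508) = 1/((-616 - 88*(-7)/(-11) - 336 + (2*(-7)/(-11))*(-24)) + 1508) = 1/((-616 - 88*(-7)*(-1)/11 - 336 + (2*(-7)*(-1/11))*(-24)) + 1508) = 1/((-616 - 44*14/11 - 336 + (14/11)*(-24)) + 1508) = 1/((-616 - 56 - 336 - 336/11) + 1508) = 1/(-11424/11 + 1508) = 1/(5164/11) = 11/5164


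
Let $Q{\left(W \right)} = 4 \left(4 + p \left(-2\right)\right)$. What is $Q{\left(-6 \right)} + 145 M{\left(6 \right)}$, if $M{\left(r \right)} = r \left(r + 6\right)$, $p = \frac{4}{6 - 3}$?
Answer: $\frac{31336}{3} \approx 10445.0$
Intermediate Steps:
$p = \frac{4}{3} \approx 1.3333$
$M{\left(r \right)} = r \left(6 + r\right)$
$Q{\left(W \right)} = \frac{16}{3}$ ($Q{\left(W \right)} = 4 \left(4 + \frac{4}{3} \left(-2\right)\right) = 4 \left(4 - \frac{8}{3}\right) = 4 \cdot \frac{4}{3} = \frac{16}{3}$)
$Q{\left(-6 \right)} + 145 M{\left(6 \right)} = \frac{16}{3} + 145 \cdot 6 \left(6 + 6\right) = \frac{16}{3} + 145 \cdot 6 \cdot 12 = \frac{16}{3} + 145 \cdot 72 = \frac{16}{3} + 10440 = \frac{31336}{3}$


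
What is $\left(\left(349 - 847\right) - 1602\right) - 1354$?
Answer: $-3454$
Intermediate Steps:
$\left(\left(349 - 847\right) - 1602\right) - 1354 = \left(-498 - 1602\right) - 1354 = -2100 - 1354 = -3454$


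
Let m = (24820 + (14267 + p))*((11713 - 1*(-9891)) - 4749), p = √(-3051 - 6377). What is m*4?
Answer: 2635245540 + 134840*I*√2357 ≈ 2.6352e+9 + 6.5463e+6*I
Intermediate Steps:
p = 2*I*√2357 (p = √(-9428) = 2*I*√2357 ≈ 97.098*I)
m = 658811385 + 33710*I*√2357 (m = (24820 + (14267 + 2*I*√2357))*((11713 - 1*(-9891)) - 4749) = (39087 + 2*I*√2357)*((11713 + 9891) - 4749) = (39087 + 2*I*√2357)*(21604 - 4749) = (39087 + 2*I*√2357)*16855 = 658811385 + 33710*I*√2357 ≈ 6.5881e+8 + 1.6366e+6*I)
m*4 = (658811385 + 33710*I*√2357)*4 = 2635245540 + 134840*I*√2357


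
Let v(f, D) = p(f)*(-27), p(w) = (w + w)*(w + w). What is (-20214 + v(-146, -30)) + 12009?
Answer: -2310333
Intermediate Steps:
p(w) = 4*w**2 (p(w) = (2*w)*(2*w) = 4*w**2)
v(f, D) = -108*f**2 (v(f, D) = (4*f**2)*(-27) = -108*f**2)
(-20214 + v(-146, -30)) + 12009 = (-20214 - 108*(-146)**2) + 12009 = (-20214 - 108*21316) + 12009 = (-20214 - 2302128) + 12009 = -2322342 + 12009 = -2310333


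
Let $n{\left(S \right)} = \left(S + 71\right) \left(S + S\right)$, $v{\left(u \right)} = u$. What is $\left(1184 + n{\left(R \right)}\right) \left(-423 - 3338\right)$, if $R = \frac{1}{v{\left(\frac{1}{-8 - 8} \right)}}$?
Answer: $2166336$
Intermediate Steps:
$R = -16$ ($R = \frac{1}{\frac{1}{-8 - 8}} = \frac{1}{\frac{1}{-16}} = \frac{1}{- \frac{1}{16}} = -16$)
$n{\left(S \right)} = 2 S \left(71 + S\right)$ ($n{\left(S \right)} = \left(71 + S\right) 2 S = 2 S \left(71 + S\right)$)
$\left(1184 + n{\left(R \right)}\right) \left(-423 - 3338\right) = \left(1184 + 2 \left(-16\right) \left(71 - 16\right)\right) \left(-423 - 3338\right) = \left(1184 + 2 \left(-16\right) 55\right) \left(-423 - 3338\right) = \left(1184 - 1760\right) \left(-423 - 3338\right) = \left(-576\right) \left(-3761\right) = 2166336$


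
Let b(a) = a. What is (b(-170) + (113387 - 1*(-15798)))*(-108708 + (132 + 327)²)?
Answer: 13156046595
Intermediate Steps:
(b(-170) + (113387 - 1*(-15798)))*(-108708 + (132 + 327)²) = (-170 + (113387 - 1*(-15798)))*(-108708 + (132 + 327)²) = (-170 + (113387 + 15798))*(-108708 + 459²) = (-170 + 129185)*(-108708 + 210681) = 129015*101973 = 13156046595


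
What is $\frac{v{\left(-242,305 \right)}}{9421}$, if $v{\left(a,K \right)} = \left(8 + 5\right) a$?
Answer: $- \frac{3146}{9421} \approx -0.33393$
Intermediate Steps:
$v{\left(a,K \right)} = 13 a$
$\frac{v{\left(-242,305 \right)}}{9421} = \frac{13 \left(-242\right)}{9421} = \left(-3146\right) \frac{1}{9421} = - \frac{3146}{9421}$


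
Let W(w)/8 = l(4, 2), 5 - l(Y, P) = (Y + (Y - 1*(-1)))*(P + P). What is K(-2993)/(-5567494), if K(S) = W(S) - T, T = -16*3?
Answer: 100/2783747 ≈ 3.5923e-5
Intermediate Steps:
l(Y, P) = 5 - 2*P*(1 + 2*Y) (l(Y, P) = 5 - (Y + (Y - 1*(-1)))*(P + P) = 5 - (Y + (Y + 1))*2*P = 5 - (Y + (1 + Y))*2*P = 5 - (1 + 2*Y)*2*P = 5 - 2*P*(1 + 2*Y))
W(w) = -248 (W(w) = 8*(5 - 2*2 - 4*2*4) = 8*(5 - 4 - 32) = 8*(-31) = -248)
T = -48
K(S) = -200 (K(S) = -248 - 1*(-48) = -248 + 48 = -200)
K(-2993)/(-5567494) = -200/(-5567494) = -200*(-1/5567494) = 100/2783747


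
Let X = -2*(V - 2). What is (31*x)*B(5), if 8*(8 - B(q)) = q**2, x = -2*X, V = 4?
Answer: 1209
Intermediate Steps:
X = -4 (X = -2*(4 - 2) = -2*2 = -4)
x = 8 (x = -2*(-4) = 8)
B(q) = 8 - q**2/8
(31*x)*B(5) = (31*8)*(8 - 1/8*5**2) = 248*(8 - 1/8*25) = 248*(8 - 25/8) = 248*(39/8) = 1209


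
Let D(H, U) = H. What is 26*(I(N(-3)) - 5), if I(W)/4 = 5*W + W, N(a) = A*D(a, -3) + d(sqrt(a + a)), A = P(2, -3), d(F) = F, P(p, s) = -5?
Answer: 9230 + 624*I*sqrt(6) ≈ 9230.0 + 1528.5*I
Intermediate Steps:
A = -5
N(a) = -5*a + sqrt(2)*sqrt(a) (N(a) = -5*a + sqrt(a + a) = -5*a + sqrt(2*a) = -5*a + sqrt(2)*sqrt(a))
I(W) = 24*W (I(W) = 4*(5*W + W) = 4*(6*W) = 24*W)
26*(I(N(-3)) - 5) = 26*(24*(-5*(-3) + sqrt(2)*sqrt(-3)) - 5) = 26*(24*(15 + sqrt(2)*(I*sqrt(3))) - 5) = 26*(24*(15 + I*sqrt(6)) - 5) = 26*((360 + 24*I*sqrt(6)) - 5) = 26*(355 + 24*I*sqrt(6)) = 9230 + 624*I*sqrt(6)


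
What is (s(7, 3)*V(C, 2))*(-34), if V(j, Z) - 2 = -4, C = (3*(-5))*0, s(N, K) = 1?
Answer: 68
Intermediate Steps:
C = 0 (C = -15*0 = 0)
V(j, Z) = -2 (V(j, Z) = 2 - 4 = -2)
(s(7, 3)*V(C, 2))*(-34) = (1*(-2))*(-34) = -2*(-34) = 68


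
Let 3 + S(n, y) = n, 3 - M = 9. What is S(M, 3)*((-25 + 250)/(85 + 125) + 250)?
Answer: -31635/14 ≈ -2259.6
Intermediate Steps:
M = -6 (M = 3 - 1*9 = 3 - 9 = -6)
S(n, y) = -3 + n
S(M, 3)*((-25 + 250)/(85 + 125) + 250) = (-3 - 6)*((-25 + 250)/(85 + 125) + 250) = -9*(225/210 + 250) = -9*(225*(1/210) + 250) = -9*(15/14 + 250) = -9*3515/14 = -31635/14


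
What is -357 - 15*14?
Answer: -567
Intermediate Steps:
-357 - 15*14 = -357 - 1*210 = -357 - 210 = -567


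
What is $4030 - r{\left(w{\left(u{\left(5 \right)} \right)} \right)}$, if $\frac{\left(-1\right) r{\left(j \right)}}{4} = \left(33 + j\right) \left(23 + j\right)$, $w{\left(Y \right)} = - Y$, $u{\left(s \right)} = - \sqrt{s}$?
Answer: $7086 + 224 \sqrt{5} \approx 7586.9$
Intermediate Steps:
$r{\left(j \right)} = - 4 \left(23 + j\right) \left(33 + j\right)$ ($r{\left(j \right)} = - 4 \left(33 + j\right) \left(23 + j\right) = - 4 \left(23 + j\right) \left(33 + j\right)$)
$4030 - r{\left(w{\left(u{\left(5 \right)} \right)} \right)} = 4030 - \left(-3036 - 224 \left(- \left(-1\right) \sqrt{5}\right) - 4 \left(- \left(-1\right) \sqrt{5}\right)^{2}\right) = 4030 - \left(-3036 - 224 \sqrt{5} - 4 \left(\sqrt{5}\right)^{2}\right) = 4030 - \left(-3036 - 224 \sqrt{5} - 20\right) = 4030 - \left(-3056 - 224 \sqrt{5}\right) = 4030 + \left(3056 + 224 \sqrt{5}\right) = 7086 + 224 \sqrt{5}$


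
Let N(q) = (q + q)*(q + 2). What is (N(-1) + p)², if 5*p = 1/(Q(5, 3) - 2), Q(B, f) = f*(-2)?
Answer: 6561/1600 ≈ 4.1006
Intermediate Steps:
Q(B, f) = -2*f
p = -1/40 (p = 1/(5*(-2*3 - 2)) = 1/(5*(-6 - 2)) = (⅕)/(-8) = (⅕)*(-⅛) = -1/40 ≈ -0.025000)
N(q) = 2*q*(2 + q) (N(q) = (2*q)*(2 + q) = 2*q*(2 + q))
(N(-1) + p)² = (2*(-1)*(2 - 1) - 1/40)² = (2*(-1)*1 - 1/40)² = (-2 - 1/40)² = (-81/40)² = 6561/1600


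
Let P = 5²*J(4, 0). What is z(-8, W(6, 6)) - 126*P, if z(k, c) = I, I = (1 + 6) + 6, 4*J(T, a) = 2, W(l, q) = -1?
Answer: -1562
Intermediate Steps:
J(T, a) = ½ (J(T, a) = (¼)*2 = ½)
I = 13 (I = 7 + 6 = 13)
z(k, c) = 13
P = 25/2 (P = 5²*(½) = 25*(½) = 25/2 ≈ 12.500)
z(-8, W(6, 6)) - 126*P = 13 - 126*25/2 = 13 - 1575 = -1562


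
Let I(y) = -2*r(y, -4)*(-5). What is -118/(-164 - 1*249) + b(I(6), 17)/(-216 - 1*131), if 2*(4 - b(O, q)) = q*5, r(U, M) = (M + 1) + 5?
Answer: 1927/4858 ≈ 0.39667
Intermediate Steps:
r(U, M) = 6 + M (r(U, M) = (1 + M) + 5 = 6 + M)
I(y) = 20 (I(y) = -2*(6 - 4)*(-5) = -2*2*(-5) = -4*(-5) = 20)
b(O, q) = 4 - 5*q/2 (b(O, q) = 4 - q*5/2 = 4 - 5*q/2)
-118/(-164 - 1*249) + b(I(6), 17)/(-216 - 1*131) = -118/(-164 - 1*249) + (4 - 5/2*17)/(-216 - 1*131) = -118/(-164 - 249) + (4 - 85/2)/(-216 - 131) = -118/(-413) - 77/2/(-347) = -118*(-1/413) - 77/2*(-1/347) = 2/7 + 77/694 = 1927/4858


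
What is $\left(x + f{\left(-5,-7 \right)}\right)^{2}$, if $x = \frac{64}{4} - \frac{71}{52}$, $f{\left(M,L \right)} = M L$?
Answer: $\frac{6661561}{2704} \approx 2463.6$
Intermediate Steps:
$f{\left(M,L \right)} = L M$
$x = \frac{761}{52}$ ($x = 64 \cdot \frac{1}{4} - \frac{71}{52} = 16 - \frac{71}{52} = \frac{761}{52} \approx 14.635$)
$\left(x + f{\left(-5,-7 \right)}\right)^{2} = \left(\frac{761}{52} - -35\right)^{2} = \left(\frac{761}{52} + 35\right)^{2} = \left(\frac{2581}{52}\right)^{2} = \frac{6661561}{2704}$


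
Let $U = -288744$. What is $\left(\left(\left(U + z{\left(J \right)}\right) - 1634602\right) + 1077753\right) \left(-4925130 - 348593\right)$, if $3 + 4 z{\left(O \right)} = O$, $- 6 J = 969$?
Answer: $\frac{35677121076779}{8} \approx 4.4596 \cdot 10^{12}$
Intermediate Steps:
$J = - \frac{323}{2}$ ($J = \left(- \frac{1}{6}\right) 969 = - \frac{323}{2} \approx -161.5$)
$z{\left(O \right)} = - \frac{3}{4} + \frac{O}{4}$
$\left(\left(\left(U + z{\left(J \right)}\right) - 1634602\right) + 1077753\right) \left(-4925130 - 348593\right) = \left(\left(\left(-288744 + \left(- \frac{3}{4} + \frac{1}{4} \left(- \frac{323}{2}\right)\right)\right) - 1634602\right) + 1077753\right) \left(-4925130 - 348593\right) = \left(\left(\left(-288744 - \frac{329}{8}\right) - 1634602\right) + 1077753\right) \left(-5273723\right) = \left(\left(- \frac{2310281}{8} - 1634602\right) + 1077753\right) \left(-5273723\right) = \left(- \frac{15387097}{8} + 1077753\right) \left(-5273723\right) = \left(- \frac{6765073}{8}\right) \left(-5273723\right) = \frac{35677121076779}{8}$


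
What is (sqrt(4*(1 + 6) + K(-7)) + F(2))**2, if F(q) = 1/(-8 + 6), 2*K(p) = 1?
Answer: (1 - sqrt(114))**2/4 ≈ 23.411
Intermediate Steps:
K(p) = 1/2 (K(p) = (1/2)*1 = 1/2)
F(q) = -1/2 (F(q) = 1/(-2) = -1/2)
(sqrt(4*(1 + 6) + K(-7)) + F(2))**2 = (sqrt(4*(1 + 6) + 1/2) - 1/2)**2 = (sqrt(4*7 + 1/2) - 1/2)**2 = (sqrt(28 + 1/2) - 1/2)**2 = (sqrt(57/2) - 1/2)**2 = (sqrt(114)/2 - 1/2)**2 = (-1/2 + sqrt(114)/2)**2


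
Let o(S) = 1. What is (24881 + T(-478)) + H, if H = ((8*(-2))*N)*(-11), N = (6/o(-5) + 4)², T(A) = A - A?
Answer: 42481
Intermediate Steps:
T(A) = 0
N = 100 (N = (6/1 + 4)² = (6*1 + 4)² = (6 + 4)² = 10² = 100)
H = 17600 (H = ((8*(-2))*100)*(-11) = -16*100*(-11) = -1600*(-11) = 17600)
(24881 + T(-478)) + H = (24881 + 0) + 17600 = 24881 + 17600 = 42481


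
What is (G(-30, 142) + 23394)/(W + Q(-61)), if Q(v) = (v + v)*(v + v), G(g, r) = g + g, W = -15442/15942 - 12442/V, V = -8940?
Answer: 92377672620/58926389089 ≈ 1.5677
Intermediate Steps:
W = 1674969/3958930 (W = -15442/15942 - 12442/(-8940) = -15442*1/15942 - 12442*(-1/8940) = -7721/7971 + 6221/4470 = 1674969/3958930 ≈ 0.42309)
G(g, r) = 2*g
Q(v) = 4*v**2 (Q(v) = (2*v)*(2*v) = 4*v**2)
(G(-30, 142) + 23394)/(W + Q(-61)) = (2*(-30) + 23394)/(1674969/3958930 + 4*(-61)**2) = (-60 + 23394)/(1674969/3958930 + 4*3721) = 23334/(1674969/3958930 + 14884) = 23334/(58926389089/3958930) = 23334*(3958930/58926389089) = 92377672620/58926389089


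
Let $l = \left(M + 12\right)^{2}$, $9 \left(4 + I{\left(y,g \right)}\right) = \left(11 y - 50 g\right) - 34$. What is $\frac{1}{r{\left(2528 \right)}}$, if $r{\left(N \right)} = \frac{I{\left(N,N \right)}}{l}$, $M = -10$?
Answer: $- \frac{18}{49331} \approx -0.00036488$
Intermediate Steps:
$I{\left(y,g \right)} = - \frac{70}{9} - \frac{50 g}{9} + \frac{11 y}{9}$ ($I{\left(y,g \right)} = -4 + \frac{\left(11 y - 50 g\right) - 34}{9} = -4 + \frac{\left(- 50 g + 11 y\right) - 34}{9} = -4 + \frac{-34 - 50 g + 11 y}{9} = -4 - \left(\frac{34}{9} - \frac{11 y}{9} + \frac{50 g}{9}\right) = - \frac{70}{9} - \frac{50 g}{9} + \frac{11 y}{9}$)
$l = 4$ ($l = \left(-10 + 12\right)^{2} = 2^{2} = 4$)
$r{\left(N \right)} = - \frac{35}{18} - \frac{13 N}{12}$ ($r{\left(N \right)} = \frac{- \frac{70}{9} - \frac{50 N}{9} + \frac{11 N}{9}}{4} = \left(- \frac{70}{9} - \frac{13 N}{3}\right) \frac{1}{4} = - \frac{35}{18} - \frac{13 N}{12}$)
$\frac{1}{r{\left(2528 \right)}} = \frac{1}{- \frac{35}{18} - \frac{8216}{3}} = \frac{1}{- \frac{49331}{18}} = - \frac{18}{49331}$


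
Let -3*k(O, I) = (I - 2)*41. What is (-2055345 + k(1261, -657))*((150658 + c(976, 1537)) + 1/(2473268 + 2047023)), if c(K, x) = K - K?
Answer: -1393593469122534888/4520291 ≈ -3.0830e+11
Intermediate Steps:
c(K, x) = 0
k(O, I) = 82/3 - 41*I/3 (k(O, I) = -(I - 2)*41/3 = -(-2 + I)*41/3 = -(-82 + 41*I)/3 = 82/3 - 41*I/3)
(-2055345 + k(1261, -657))*((150658 + c(976, 1537)) + 1/(2473268 + 2047023)) = (-2055345 + (82/3 - 41/3*(-657)))*((150658 + 0) + 1/(2473268 + 2047023)) = (-2055345 + (82/3 + 8979))*(150658 + 1/4520291) = (-2055345 + 27019/3)*(150658 + 1/4520291) = -6139016/3*681018001479/4520291 = -1393593469122534888/4520291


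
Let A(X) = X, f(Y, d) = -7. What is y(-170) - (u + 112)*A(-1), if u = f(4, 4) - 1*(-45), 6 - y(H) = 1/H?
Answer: 26521/170 ≈ 156.01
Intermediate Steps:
y(H) = 6 - 1/H
u = 38 (u = -7 - 1*(-45) = -7 + 45 = 38)
y(-170) - (u + 112)*A(-1) = (6 - 1/(-170)) - (38 + 112)*(-1) = (6 - 1*(-1/170)) - 150*(-1) = (6 + 1/170) - 1*(-150) = 1021/170 + 150 = 26521/170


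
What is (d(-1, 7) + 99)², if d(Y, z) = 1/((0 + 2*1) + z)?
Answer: 795664/81 ≈ 9823.0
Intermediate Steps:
d(Y, z) = 1/(2 + z) (d(Y, z) = 1/((0 + 2) + z) = 1/(2 + z))
(d(-1, 7) + 99)² = (1/(2 + 7) + 99)² = (1/9 + 99)² = (⅑ + 99)² = (892/9)² = 795664/81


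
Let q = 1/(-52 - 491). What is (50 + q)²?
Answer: 737068201/294849 ≈ 2499.8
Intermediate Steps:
q = -1/543 (q = 1/(-543) = -1/543 ≈ -0.0018416)
(50 + q)² = (50 - 1/543)² = (27149/543)² = 737068201/294849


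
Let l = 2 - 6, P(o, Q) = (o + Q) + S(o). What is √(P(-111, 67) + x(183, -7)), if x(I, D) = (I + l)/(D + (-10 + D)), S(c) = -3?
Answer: I*√7842/12 ≈ 7.3796*I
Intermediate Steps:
P(o, Q) = -3 + Q + o (P(o, Q) = (o + Q) - 3 = (Q + o) - 3 = -3 + Q + o)
l = -4
x(I, D) = (-4 + I)/(-10 + 2*D) (x(I, D) = (I - 4)/(D + (-10 + D)) = (-4 + I)/(-10 + 2*D))
√(P(-111, 67) + x(183, -7)) = √((-3 + 67 - 111) + (-4 + 183)/(2*(-5 - 7))) = √(-47 + (½)*179/(-12)) = √(-47 + (½)*(-1/12)*179) = √(-47 - 179/24) = √(-1307/24) = I*√7842/12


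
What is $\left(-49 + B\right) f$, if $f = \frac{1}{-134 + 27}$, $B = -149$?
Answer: $\frac{198}{107} \approx 1.8505$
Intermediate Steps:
$f = - \frac{1}{107}$ ($f = \frac{1}{-107} = - \frac{1}{107} \approx -0.0093458$)
$\left(-49 + B\right) f = \left(-49 - 149\right) \left(- \frac{1}{107}\right) = \left(-198\right) \left(- \frac{1}{107}\right) = \frac{198}{107}$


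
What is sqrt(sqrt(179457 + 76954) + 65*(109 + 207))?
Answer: sqrt(20540 + sqrt(256411)) ≈ 145.07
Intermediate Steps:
sqrt(sqrt(179457 + 76954) + 65*(109 + 207)) = sqrt(sqrt(256411) + 65*316) = sqrt(sqrt(256411) + 20540) = sqrt(20540 + sqrt(256411))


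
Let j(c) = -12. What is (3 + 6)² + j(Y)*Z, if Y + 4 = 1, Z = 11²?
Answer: -1371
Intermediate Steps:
Z = 121
Y = -3 (Y = -4 + 1 = -3)
(3 + 6)² + j(Y)*Z = (3 + 6)² - 12*121 = 9² - 1452 = 81 - 1452 = -1371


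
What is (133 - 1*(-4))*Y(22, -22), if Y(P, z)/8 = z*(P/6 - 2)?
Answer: -120560/3 ≈ -40187.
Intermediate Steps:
Y(P, z) = 8*z*(-2 + P/6) (Y(P, z) = 8*(z*(P/6 - 2)) = 8*(z*(-2 + P/6)) = 8*z*(-2 + P/6))
(133 - 1*(-4))*Y(22, -22) = (133 - 1*(-4))*((4/3)*(-22)*(-12 + 22)) = (133 + 4)*((4/3)*(-22)*10) = 137*(-880/3) = -120560/3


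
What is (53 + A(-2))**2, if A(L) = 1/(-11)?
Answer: 338724/121 ≈ 2799.4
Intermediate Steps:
A(L) = -1/11
(53 + A(-2))**2 = (53 - 1/11)**2 = (582/11)**2 = 338724/121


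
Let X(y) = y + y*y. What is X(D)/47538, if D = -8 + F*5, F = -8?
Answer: 376/7923 ≈ 0.047457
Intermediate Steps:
D = -48 (D = -8 - 8*5 = -8 - 40 = -48)
X(y) = y + y²
X(D)/47538 = -48*(1 - 48)/47538 = -48*(-47)*(1/47538) = 2256*(1/47538) = 376/7923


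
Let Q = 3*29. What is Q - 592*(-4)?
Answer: 2455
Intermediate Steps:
Q = 87
Q - 592*(-4) = 87 - 592*(-4) = 87 - 37*(-64) = 87 + 2368 = 2455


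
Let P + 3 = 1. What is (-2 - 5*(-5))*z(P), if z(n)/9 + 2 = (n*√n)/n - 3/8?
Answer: -3933/8 + 207*I*√2 ≈ -491.63 + 292.74*I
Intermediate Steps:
P = -2 (P = -3 + 1 = -2)
z(n) = -171/8 + 9*√n (z(n) = -18 + 9*((n*√n)/n - 3/8) = -18 + 9*(n^(3/2)/n - 3*⅛) = -18 + 9*(√n - 3/8) = -18 + 9*(-3/8 + √n) = -18 + (-27/8 + 9*√n) = -171/8 + 9*√n)
(-2 - 5*(-5))*z(P) = (-2 - 5*(-5))*(-171/8 + 9*√(-2)) = (-2 + 25)*(-171/8 + 9*(I*√2)) = 23*(-171/8 + 9*I*√2) = -3933/8 + 207*I*√2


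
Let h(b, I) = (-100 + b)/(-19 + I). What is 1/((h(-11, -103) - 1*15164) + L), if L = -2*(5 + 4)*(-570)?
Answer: -122/598177 ≈ -0.00020395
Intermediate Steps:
h(b, I) = (-100 + b)/(-19 + I)
L = 10260 (L = -2*9*(-570) = -18*(-570) = 10260)
1/((h(-11, -103) - 1*15164) + L) = 1/(((-100 - 11)/(-19 - 103) - 1*15164) + 10260) = 1/((-111/(-122) - 15164) + 10260) = 1/((-1/122*(-111) - 15164) + 10260) = 1/((111/122 - 15164) + 10260) = 1/(-1849897/122 + 10260) = 1/(-598177/122) = -122/598177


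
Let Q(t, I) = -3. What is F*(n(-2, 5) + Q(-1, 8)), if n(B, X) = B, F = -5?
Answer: 25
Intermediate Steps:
F*(n(-2, 5) + Q(-1, 8)) = -5*(-2 - 3) = -5*(-5) = 25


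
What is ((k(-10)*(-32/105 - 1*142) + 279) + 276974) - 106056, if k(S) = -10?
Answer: 3625021/21 ≈ 1.7262e+5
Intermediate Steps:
((k(-10)*(-32/105 - 1*142) + 279) + 276974) - 106056 = ((-10*(-32/105 - 1*142) + 279) + 276974) - 106056 = ((-10*(-32*1/105 - 142) + 279) + 276974) - 106056 = ((-10*(-32/105 - 142) + 279) + 276974) - 106056 = ((-10*(-14942/105) + 279) + 276974) - 106056 = ((29884/21 + 279) + 276974) - 106056 = (35743/21 + 276974) - 106056 = 5852197/21 - 106056 = 3625021/21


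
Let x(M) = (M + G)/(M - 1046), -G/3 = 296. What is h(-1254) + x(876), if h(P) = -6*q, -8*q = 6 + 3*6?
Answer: 1536/85 ≈ 18.071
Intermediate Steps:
G = -888 (G = -3*296 = -888)
q = -3 (q = -(6 + 3*6)/8 = -(6 + 18)/8 = -1/8*24 = -3)
x(M) = (-888 + M)/(-1046 + M) (x(M) = (M - 888)/(M - 1046) = (-888 + M)/(-1046 + M))
h(P) = 18 (h(P) = -6*(-3) = -1*(-18) = 18)
h(-1254) + x(876) = 18 + (-888 + 876)/(-1046 + 876) = 18 - 12/(-170) = 18 - 1/170*(-12) = 18 + 6/85 = 1536/85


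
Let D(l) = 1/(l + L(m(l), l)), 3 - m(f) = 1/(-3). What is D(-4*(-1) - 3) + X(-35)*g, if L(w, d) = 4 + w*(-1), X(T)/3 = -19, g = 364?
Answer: -103737/5 ≈ -20747.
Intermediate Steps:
m(f) = 10/3 (m(f) = 3 - 1/(-3) = 3 - 1*(-⅓) = 3 + ⅓ = 10/3)
X(T) = -57 (X(T) = 3*(-19) = -57)
L(w, d) = 4 - w
D(l) = 1/(⅔ + l) (D(l) = 1/(l + (4 - 1*10/3)) = 1/(l + (4 - 10/3)) = 1/(l + ⅔) = 1/(⅔ + l))
D(-4*(-1) - 3) + X(-35)*g = 3/(2 + 3*(-4*(-1) - 3)) - 57*364 = 3/(2 + 3*(4 - 3)) - 20748 = 3/(2 + 3*1) - 20748 = 3/(2 + 3) - 20748 = 3/5 - 20748 = 3*(⅕) - 20748 = ⅗ - 20748 = -103737/5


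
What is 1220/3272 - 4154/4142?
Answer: -1067331/1694078 ≈ -0.63004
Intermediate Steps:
1220/3272 - 4154/4142 = 1220*(1/3272) - 4154*1/4142 = 305/818 - 2077/2071 = -1067331/1694078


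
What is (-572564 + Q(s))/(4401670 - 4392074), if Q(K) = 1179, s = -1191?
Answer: -571385/9596 ≈ -59.544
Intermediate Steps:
(-572564 + Q(s))/(4401670 - 4392074) = (-572564 + 1179)/(4401670 - 4392074) = -571385/9596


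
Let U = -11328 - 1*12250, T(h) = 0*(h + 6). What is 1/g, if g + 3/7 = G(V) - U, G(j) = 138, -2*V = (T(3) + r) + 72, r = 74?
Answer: 7/166009 ≈ 4.2166e-5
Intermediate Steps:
T(h) = 0 (T(h) = 0*(6 + h) = 0)
V = -73 (V = -((0 + 74) + 72)/2 = -(74 + 72)/2 = -½*146 = -73)
U = -23578 (U = -11328 - 12250 = -23578)
g = 166009/7 (g = -3/7 + (138 - 1*(-23578)) = -3/7 + (138 + 23578) = -3/7 + 23716 = 166009/7 ≈ 23716.)
1/g = 1/(166009/7) = 7/166009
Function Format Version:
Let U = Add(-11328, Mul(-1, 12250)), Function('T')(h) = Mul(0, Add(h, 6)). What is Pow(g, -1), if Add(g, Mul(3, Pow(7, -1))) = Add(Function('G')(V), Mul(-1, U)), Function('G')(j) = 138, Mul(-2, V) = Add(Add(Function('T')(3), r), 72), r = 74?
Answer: Rational(7, 166009) ≈ 4.2166e-5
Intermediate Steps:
Function('T')(h) = 0 (Function('T')(h) = Mul(0, Add(6, h)) = 0)
V = -73 (V = Mul(Rational(-1, 2), Add(Add(0, 74), 72)) = Mul(Rational(-1, 2), Add(74, 72)) = Mul(Rational(-1, 2), 146) = -73)
U = -23578 (U = Add(-11328, -12250) = -23578)
g = Rational(166009, 7) (g = Add(Rational(-3, 7), Add(138, Mul(-1, -23578))) = Add(Rational(-3, 7), Add(138, 23578)) = Add(Rational(-3, 7), 23716) = Rational(166009, 7) ≈ 23716.)
Pow(g, -1) = Pow(Rational(166009, 7), -1) = Rational(7, 166009)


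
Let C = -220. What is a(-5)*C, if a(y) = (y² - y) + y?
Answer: -5500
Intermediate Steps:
a(y) = y²
a(-5)*C = (-5)²*(-220) = 25*(-220) = -5500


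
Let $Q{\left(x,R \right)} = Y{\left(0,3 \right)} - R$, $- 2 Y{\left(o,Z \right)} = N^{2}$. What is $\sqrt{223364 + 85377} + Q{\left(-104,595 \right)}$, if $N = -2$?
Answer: $-597 + \sqrt{308741} \approx -41.355$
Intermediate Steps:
$Y{\left(o,Z \right)} = -2$ ($Y{\left(o,Z \right)} = - \frac{\left(-2\right)^{2}}{2} = \left(- \frac{1}{2}\right) 4 = -2$)
$Q{\left(x,R \right)} = -2 - R$
$\sqrt{223364 + 85377} + Q{\left(-104,595 \right)} = \sqrt{223364 + 85377} - 597 = \sqrt{308741} - 597 = -597 + \sqrt{308741}$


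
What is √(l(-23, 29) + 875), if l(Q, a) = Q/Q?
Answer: 2*√219 ≈ 29.597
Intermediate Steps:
l(Q, a) = 1
√(l(-23, 29) + 875) = √(1 + 875) = √876 = 2*√219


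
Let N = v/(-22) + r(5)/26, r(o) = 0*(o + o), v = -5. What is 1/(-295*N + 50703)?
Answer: 22/1113991 ≈ 1.9749e-5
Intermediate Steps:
r(o) = 0 (r(o) = 0*(2*o) = 0)
N = 5/22 (N = -5/(-22) + 0/26 = -5*(-1/22) + 0*(1/26) = 5/22 + 0 = 5/22 ≈ 0.22727)
1/(-295*N + 50703) = 1/(-295*5/22 + 50703) = 1/(-1475/22 + 50703) = 1/(1113991/22) = 22/1113991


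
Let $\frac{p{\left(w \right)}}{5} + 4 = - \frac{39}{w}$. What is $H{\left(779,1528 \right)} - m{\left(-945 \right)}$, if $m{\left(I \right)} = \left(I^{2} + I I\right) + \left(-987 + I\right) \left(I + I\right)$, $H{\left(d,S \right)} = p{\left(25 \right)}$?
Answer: $- \frac{27187789}{5} \approx -5.4376 \cdot 10^{6}$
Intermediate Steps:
$p{\left(w \right)} = -20 - \frac{195}{w}$ ($p{\left(w \right)} = -20 + 5 \left(- \frac{39}{w}\right) = -20 - \frac{195}{w}$)
$H{\left(d,S \right)} = - \frac{139}{5}$ ($H{\left(d,S \right)} = -20 - \frac{195}{25} = -20 - \frac{39}{5} = - \frac{139}{5}$)
$m{\left(I \right)} = 2 I^{2} + 2 I \left(-987 + I\right)$ ($m{\left(I \right)} = \left(I^{2} + I^{2}\right) + \left(-987 + I\right) 2 I = 2 I^{2} + 2 I \left(-987 + I\right)$)
$H{\left(779,1528 \right)} - m{\left(-945 \right)} = - \frac{139}{5} - 2 \left(-945\right) \left(-987 + 2 \left(-945\right)\right) = - \frac{139}{5} - 2 \left(-945\right) \left(-987 - 1890\right) = - \frac{139}{5} - 2 \left(-945\right) \left(-2877\right) = - \frac{139}{5} - 5437530 = - \frac{27187789}{5}$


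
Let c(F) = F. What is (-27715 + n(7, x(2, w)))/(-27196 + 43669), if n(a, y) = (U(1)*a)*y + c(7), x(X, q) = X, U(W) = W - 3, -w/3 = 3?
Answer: -27736/16473 ≈ -1.6837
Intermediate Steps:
w = -9 (w = -3*3 = -9)
U(W) = -3 + W
n(a, y) = 7 - 2*a*y (n(a, y) = ((-3 + 1)*a)*y + 7 = (-2*a)*y + 7 = -2*a*y + 7 = 7 - 2*a*y)
(-27715 + n(7, x(2, w)))/(-27196 + 43669) = (-27715 + (7 - 2*7*2))/(-27196 + 43669) = (-27715 + (7 - 28))/16473 = (-27715 - 21)*(1/16473) = -27736*1/16473 = -27736/16473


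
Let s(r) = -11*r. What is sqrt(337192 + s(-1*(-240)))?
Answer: 2*sqrt(83638) ≈ 578.40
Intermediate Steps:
sqrt(337192 + s(-1*(-240))) = sqrt(337192 - (-11)*(-240)) = sqrt(337192 - 11*240) = sqrt(337192 - 2640) = sqrt(334552) = 2*sqrt(83638)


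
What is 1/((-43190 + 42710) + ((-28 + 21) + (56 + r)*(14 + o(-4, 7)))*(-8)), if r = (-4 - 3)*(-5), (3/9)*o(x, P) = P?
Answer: -1/25904 ≈ -3.8604e-5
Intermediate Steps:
o(x, P) = 3*P
r = 35 (r = -7*(-5) = 35)
1/((-43190 + 42710) + ((-28 + 21) + (56 + r)*(14 + o(-4, 7)))*(-8)) = 1/((-43190 + 42710) + ((-28 + 21) + (56 + 35)*(14 + 3*7))*(-8)) = 1/(-480 + (-7 + 91*(14 + 21))*(-8)) = 1/(-480 + (-7 + 91*35)*(-8)) = 1/(-480 + (-7 + 3185)*(-8)) = 1/(-480 + 3178*(-8)) = 1/(-480 - 25424) = 1/(-25904) = -1/25904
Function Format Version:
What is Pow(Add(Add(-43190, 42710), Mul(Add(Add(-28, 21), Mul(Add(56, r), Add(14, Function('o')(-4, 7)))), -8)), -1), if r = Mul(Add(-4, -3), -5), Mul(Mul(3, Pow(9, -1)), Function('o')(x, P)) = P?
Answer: Rational(-1, 25904) ≈ -3.8604e-5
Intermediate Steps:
Function('o')(x, P) = Mul(3, P)
r = 35 (r = Mul(-7, -5) = 35)
Pow(Add(Add(-43190, 42710), Mul(Add(Add(-28, 21), Mul(Add(56, r), Add(14, Function('o')(-4, 7)))), -8)), -1) = Pow(Add(Add(-43190, 42710), Mul(Add(Add(-28, 21), Mul(Add(56, 35), Add(14, Mul(3, 7)))), -8)), -1) = Pow(Add(-480, Mul(Add(-7, Mul(91, Add(14, 21))), -8)), -1) = Pow(Add(-480, Mul(Add(-7, Mul(91, 35)), -8)), -1) = Pow(Add(-480, Mul(Add(-7, 3185), -8)), -1) = Pow(Add(-480, Mul(3178, -8)), -1) = Pow(Add(-480, -25424), -1) = Pow(-25904, -1) = Rational(-1, 25904)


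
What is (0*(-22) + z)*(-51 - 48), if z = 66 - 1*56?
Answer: -990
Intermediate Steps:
z = 10 (z = 66 - 56 = 10)
(0*(-22) + z)*(-51 - 48) = (0*(-22) + 10)*(-51 - 48) = (0 + 10)*(-99) = 10*(-99) = -990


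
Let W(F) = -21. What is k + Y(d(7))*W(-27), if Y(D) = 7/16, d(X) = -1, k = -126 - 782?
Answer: -14675/16 ≈ -917.19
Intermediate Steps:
k = -908
Y(D) = 7/16 (Y(D) = 7*(1/16) = 7/16)
k + Y(d(7))*W(-27) = -908 + (7/16)*(-21) = -908 - 147/16 = -14675/16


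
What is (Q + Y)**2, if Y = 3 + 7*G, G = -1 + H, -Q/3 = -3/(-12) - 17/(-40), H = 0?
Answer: 58081/1600 ≈ 36.301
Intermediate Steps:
Q = -81/40 (Q = -3*(-3/(-12) - 17/(-40)) = -3*(-3*(-1/12) - 17*(-1/40)) = -3*(1/4 + 17/40) = -3*27/40 = -81/40 ≈ -2.0250)
G = -1 (G = -1 + 0 = -1)
Y = -4 (Y = 3 + 7*(-1) = 3 - 7 = -4)
(Q + Y)**2 = (-81/40 - 4)**2 = (-241/40)**2 = 58081/1600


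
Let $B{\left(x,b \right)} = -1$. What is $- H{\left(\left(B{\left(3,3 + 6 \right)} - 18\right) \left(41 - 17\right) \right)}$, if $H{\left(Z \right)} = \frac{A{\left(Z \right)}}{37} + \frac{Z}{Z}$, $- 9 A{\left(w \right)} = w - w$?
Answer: $-1$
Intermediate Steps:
$A{\left(w \right)} = 0$ ($A{\left(w \right)} = - \frac{w - w}{9} = \left(- \frac{1}{9}\right) 0 = 0$)
$H{\left(Z \right)} = 1$ ($H{\left(Z \right)} = \frac{0}{37} + \frac{Z}{Z} = 0 \cdot \frac{1}{37} + 1 = 0 + 1 = 1$)
$- H{\left(\left(B{\left(3,3 + 6 \right)} - 18\right) \left(41 - 17\right) \right)} = \left(-1\right) 1 = -1$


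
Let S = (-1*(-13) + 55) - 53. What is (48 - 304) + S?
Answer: -241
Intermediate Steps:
S = 15 (S = (13 + 55) - 53 = 68 - 53 = 15)
(48 - 304) + S = (48 - 304) + 15 = -256 + 15 = -241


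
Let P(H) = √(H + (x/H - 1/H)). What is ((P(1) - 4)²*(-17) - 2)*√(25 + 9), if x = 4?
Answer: -70*√34 ≈ -408.17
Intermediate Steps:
P(H) = √(H + 3/H) (P(H) = √(H + (4/H - 1/H)) = √(H + 3/H))
((P(1) - 4)²*(-17) - 2)*√(25 + 9) = ((√(1 + 3/1) - 4)²*(-17) - 2)*√(25 + 9) = ((√(1 + 3*1) - 4)²*(-17) - 2)*√34 = ((√(1 + 3) - 4)²*(-17) - 2)*√34 = ((√4 - 4)²*(-17) - 2)*√34 = ((2 - 4)²*(-17) - 2)*√34 = ((-2)²*(-17) - 2)*√34 = (4*(-17) - 2)*√34 = (-68 - 2)*√34 = -70*√34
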